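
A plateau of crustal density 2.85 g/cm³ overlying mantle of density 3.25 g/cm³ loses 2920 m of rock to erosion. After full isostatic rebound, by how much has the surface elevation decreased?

359 m

Rebound u = e ρ_c/ρ_m = 2920 m × 2.85/3.25 = 2561 m.
Net surface drop = e − u = 2920 m − 2561 m = e (ρ_m − ρ_c)/ρ_m = 359 m.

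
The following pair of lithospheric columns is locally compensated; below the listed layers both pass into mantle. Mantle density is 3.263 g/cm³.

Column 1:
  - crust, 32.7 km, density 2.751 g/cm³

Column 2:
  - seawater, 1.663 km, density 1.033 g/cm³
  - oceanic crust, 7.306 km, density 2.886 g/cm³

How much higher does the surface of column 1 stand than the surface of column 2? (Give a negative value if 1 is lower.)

For any compensation level in the mantle, the mantle terms cancel and isostasy reduces to e = (Σt_1 − Σt_2) − (Σ(ρt)_1 − Σ(ρt)_2) / ρ_m.
Σt_1 = 32.7 km; Σt_2 = 8.969 km; Σ(ρt)_1 = 89.9577; Σ(ρt)_2 = 22.802995 (in km·g/cm³).
e = (32.7 − 8.969) − (89.9577 − 22.802995) / 3.263 = 3.15 km.

3.15 km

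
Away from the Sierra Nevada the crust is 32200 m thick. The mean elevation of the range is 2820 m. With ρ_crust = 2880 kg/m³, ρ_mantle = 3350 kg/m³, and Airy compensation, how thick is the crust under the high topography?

Root depth r = h ρ_c / (ρ_m − ρ_c) = 2820 m × 2880 / 470 = 17280 m.
Total thickness = T + h + r = 32200 m + 2820 m + 17280 m = 52300 m.

52300 m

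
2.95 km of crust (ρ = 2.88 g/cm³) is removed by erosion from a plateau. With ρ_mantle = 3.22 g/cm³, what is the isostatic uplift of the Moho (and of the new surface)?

Unloading: uplift u = e ρ_c/ρ_m = 2.95 km × 2.88/3.22 = 2.64 km.

2.64 km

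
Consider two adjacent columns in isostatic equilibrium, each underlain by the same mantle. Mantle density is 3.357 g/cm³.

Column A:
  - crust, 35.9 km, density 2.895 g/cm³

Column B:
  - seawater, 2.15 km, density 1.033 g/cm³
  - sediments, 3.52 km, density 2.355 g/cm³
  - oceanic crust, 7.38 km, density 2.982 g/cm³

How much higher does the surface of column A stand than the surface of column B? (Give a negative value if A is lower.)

For any compensation level in the mantle, the mantle terms cancel and isostasy reduces to e = (Σt_A − Σt_B) − (Σ(ρt)_A − Σ(ρt)_B) / ρ_m.
Σt_A = 35.9 km; Σt_B = 13.05 km; Σ(ρt)_A = 103.9305; Σ(ρt)_B = 32.51771 (in km·g/cm³).
e = (35.9 − 13.05) − (103.9305 − 32.51771) / 3.357 = 1.58 km.

1.58 km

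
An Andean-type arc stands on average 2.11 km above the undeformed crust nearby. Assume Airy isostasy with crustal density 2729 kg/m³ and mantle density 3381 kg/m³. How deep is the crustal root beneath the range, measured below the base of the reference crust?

For local isostatic compensation: the weight of the topography is balanced by the buoyancy of the root, ρ_c h = (ρ_m − ρ_c) r.
r = h · ρ_c / (ρ_m − ρ_c) = 2.11 km × 2729 / (3381 − 2729) = 8.83 km.

8.83 km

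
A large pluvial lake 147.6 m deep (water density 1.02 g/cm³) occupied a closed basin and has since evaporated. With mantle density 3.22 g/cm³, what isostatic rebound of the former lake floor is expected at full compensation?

46.8 m

u = d ρ_w/ρ_m = 147.6 m × 1.02/3.22 = 46.8 m.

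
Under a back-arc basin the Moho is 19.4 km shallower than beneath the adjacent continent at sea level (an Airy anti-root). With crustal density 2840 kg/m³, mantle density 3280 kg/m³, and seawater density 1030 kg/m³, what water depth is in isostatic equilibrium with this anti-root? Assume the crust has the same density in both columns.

4.72 km

Replacing a thickness d of crust by seawater at the top must be balanced by replacing crust with mantle at the base: d (ρ_c − ρ_w) = a (ρ_m − ρ_c).
d = a (ρ_m − ρ_c)/(ρ_c − ρ_w) = 19.4 km × 440/1810 = 4.72 km.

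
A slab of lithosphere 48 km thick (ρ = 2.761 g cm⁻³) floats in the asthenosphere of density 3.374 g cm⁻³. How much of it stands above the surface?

8.72 km

Floating equilibrium: submerged depth d = t ρ_obj/ρ_fluid = 48 km × 2.761/3.374 = 39.28 km.
Freeboard = t − d = 48 km − 39.28 km = 8.72 km.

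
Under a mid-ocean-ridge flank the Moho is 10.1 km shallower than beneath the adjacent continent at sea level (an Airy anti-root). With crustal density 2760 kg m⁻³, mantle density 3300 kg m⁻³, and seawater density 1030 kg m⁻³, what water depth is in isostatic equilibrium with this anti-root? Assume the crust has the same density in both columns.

3.15 km

Replacing a thickness d of crust by seawater at the top must be balanced by replacing crust with mantle at the base: d (ρ_c − ρ_w) = a (ρ_m − ρ_c).
d = a (ρ_m − ρ_c)/(ρ_c − ρ_w) = 10.1 km × 540/1730 = 3.15 km.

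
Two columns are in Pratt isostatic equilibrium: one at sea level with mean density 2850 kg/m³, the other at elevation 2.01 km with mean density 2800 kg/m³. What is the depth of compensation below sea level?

113 km

ρ_ref D = ρ (D + h) → D (ρ_ref − ρ) = ρ h.
D = ρ h/(ρ_ref − ρ) = 2800 × 2.01 km/(2850 − 2800) = 113 km.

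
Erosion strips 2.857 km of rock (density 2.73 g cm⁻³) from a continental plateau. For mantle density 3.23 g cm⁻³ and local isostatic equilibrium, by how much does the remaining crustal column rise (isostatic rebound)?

Unloading: uplift u = e ρ_c/ρ_m = 2.857 km × 2.73/3.23 = 2.41 km.

2.41 km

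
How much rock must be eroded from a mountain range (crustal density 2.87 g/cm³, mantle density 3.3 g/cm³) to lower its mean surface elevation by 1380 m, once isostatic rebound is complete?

Net drop Δ = e − u = e − e ρ_c/ρ_m = e (ρ_m − ρ_c)/ρ_m.
e = Δ ρ_m/(ρ_m − ρ_c) = 1380 m × 3.3/0.43 = 10600 m.

10600 m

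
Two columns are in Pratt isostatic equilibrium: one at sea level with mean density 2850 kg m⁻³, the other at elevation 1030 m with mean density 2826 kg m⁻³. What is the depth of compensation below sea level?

121000 m

ρ_ref D = ρ (D + h) → D (ρ_ref − ρ) = ρ h.
D = ρ h/(ρ_ref − ρ) = 2826 × 1030 m/(2850 − 2826) = 121000 m.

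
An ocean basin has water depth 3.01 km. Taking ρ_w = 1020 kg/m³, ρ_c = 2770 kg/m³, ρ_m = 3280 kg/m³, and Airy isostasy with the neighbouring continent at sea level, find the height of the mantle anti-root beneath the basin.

10.3 km

In Airy isostatic equilibrium: replacing crust with seawater at the top is compensated by replacing crust with mantle at the base: d (ρ_c − ρ_w) = a (ρ_m − ρ_c).
a = d (ρ_c − ρ_w)/(ρ_m − ρ_c) = 3.01 km × 1750/510 = 10.3 km.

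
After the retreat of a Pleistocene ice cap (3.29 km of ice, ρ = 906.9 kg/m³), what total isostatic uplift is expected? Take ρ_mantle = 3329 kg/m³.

Removing the load lets mantle flow back in; uplift u satisfies ρ_ice t = ρ_m u.
u = t ρ_ice/ρ_m = 3.29 km × 906.9/3329 = 0.896 km.

0.896 km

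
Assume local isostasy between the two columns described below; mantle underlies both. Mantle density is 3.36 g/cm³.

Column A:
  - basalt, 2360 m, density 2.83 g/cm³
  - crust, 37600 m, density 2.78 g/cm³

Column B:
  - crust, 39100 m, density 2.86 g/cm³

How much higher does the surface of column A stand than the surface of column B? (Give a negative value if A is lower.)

1040 m

For any compensation level in the mantle, the mantle terms cancel and isostasy reduces to e = (Σt_A − Σt_B) − (Σ(ρt)_A − Σ(ρt)_B) / ρ_m.
Σt_A = 39960 m; Σt_B = 39100 m; Σ(ρt)_A = 111206.8; Σ(ρt)_B = 111826 (in m·g/cm³).
e = (39960 − 39100) − (111206.8 − 111826) / 3.36 = 1040 m.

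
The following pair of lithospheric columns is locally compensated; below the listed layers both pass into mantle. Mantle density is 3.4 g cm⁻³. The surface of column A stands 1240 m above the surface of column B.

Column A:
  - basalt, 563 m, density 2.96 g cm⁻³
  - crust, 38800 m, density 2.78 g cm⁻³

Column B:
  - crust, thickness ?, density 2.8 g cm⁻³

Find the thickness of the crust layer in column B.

33500 m

Take the compensation level at the base of the deeper column (depth z_c below the surface of column A) and equate Σ ρ_i t_i down to z_c; mantle fills any gap and the z_c terms cancel.
Column A: 563×2.96 + 38800×2.78 + (z_c − 39363)×3.4
Column B: 1240×0 + x×2.8 + (z_c − 1240 − 0 − x)×3.4
The z_c×3.4 term appears on both sides and cancels. Collect the known terms of each column as K = Σ(ρt)_known − 3.4 × (depth of known layers): K_A = 109530.48 − 3.4×39363 = −24303.72; K_B = 0 − 3.4×(1240 + 0) = −4216.
Balance: K_A = K_B − x×(3.4 − 2.8), so x = (K_B − K_A)/(3.4 − 2.8) = 20087.7/0.6 = 33500 m.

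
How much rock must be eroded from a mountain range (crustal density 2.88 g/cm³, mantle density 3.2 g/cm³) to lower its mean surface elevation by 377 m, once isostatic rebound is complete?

Net drop Δ = e − u = e − e ρ_c/ρ_m = e (ρ_m − ρ_c)/ρ_m.
e = Δ ρ_m/(ρ_m − ρ_c) = 377 m × 3.2/0.32 = 3770 m.

3770 m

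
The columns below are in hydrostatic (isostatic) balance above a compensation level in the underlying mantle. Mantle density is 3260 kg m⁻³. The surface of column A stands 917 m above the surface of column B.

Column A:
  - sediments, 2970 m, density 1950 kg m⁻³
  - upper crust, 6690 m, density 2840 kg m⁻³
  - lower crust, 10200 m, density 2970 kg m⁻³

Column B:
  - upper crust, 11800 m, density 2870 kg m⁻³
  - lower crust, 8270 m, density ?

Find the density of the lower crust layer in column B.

3010 kg m⁻³

Take the compensation level at the base of the deeper column (depth z_c below the surface of column A) and equate Σ ρ_i t_i down to z_c; mantle fills any gap and the z_c terms cancel.
Column A: 2970×1950 + 6690×2840 + 10200×2970 + (z_c − 19860)×3260
Column B: 917×0 + 11800×2870 + 8270×ρ + (z_c − 917 − 20070)×3260
The z_c×3260 term appears on both sides and cancels. Collect the known terms of each column as K = Σ(ρt)_known − 3260 × (depth of known layers): K_A = 55085100 − 3260×19860 = −9658500; K_B = 33866000 − 3260×(917 + 20070) = −34551620.
Balance: K_A = K_B + 8270×ρ, so ρ = (K_A − K_B)/8270 = 24893100/8270 = 3010 kg m⁻³.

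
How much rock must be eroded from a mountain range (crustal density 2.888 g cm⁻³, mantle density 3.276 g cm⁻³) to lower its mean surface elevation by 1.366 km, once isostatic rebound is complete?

Net drop Δ = e − u = e − e ρ_c/ρ_m = e (ρ_m − ρ_c)/ρ_m.
e = Δ ρ_m/(ρ_m − ρ_c) = 1.366 km × 3.276/0.388 = 11.5 km.

11.5 km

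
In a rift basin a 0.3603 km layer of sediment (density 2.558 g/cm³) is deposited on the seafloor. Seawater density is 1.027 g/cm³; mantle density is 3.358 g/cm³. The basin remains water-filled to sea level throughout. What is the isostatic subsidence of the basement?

Submarine loading: the sediment displaces seawater, and the subsidence is in turn flooded, so s (ρ_m − ρ_w) = t (ρ_sed − ρ_w).
s = 0.3603 km × (2.558 − 1.027) / (3.358 − 1.027) = 0.237 km.

0.237 km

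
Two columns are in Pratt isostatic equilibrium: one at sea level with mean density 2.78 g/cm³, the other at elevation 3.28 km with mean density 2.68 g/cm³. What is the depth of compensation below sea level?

ρ_ref D = ρ (D + h) → D (ρ_ref − ρ) = ρ h.
D = ρ h/(ρ_ref − ρ) = 2.68 × 3.28 km/(2.78 − 2.68) = 87.9 km.

87.9 km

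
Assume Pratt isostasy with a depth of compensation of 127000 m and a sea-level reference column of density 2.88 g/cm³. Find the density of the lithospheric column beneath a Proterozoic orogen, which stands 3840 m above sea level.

Pratt balance: ρ_ref D = ρ (D + h).
ρ = ρ_ref D/(D + h) = 2.88 × 127000 m/(127000 m + 3840 m) = 2.8 g/cm³.

2.8 g/cm³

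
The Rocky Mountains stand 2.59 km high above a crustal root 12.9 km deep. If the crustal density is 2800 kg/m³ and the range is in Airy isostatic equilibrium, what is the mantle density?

3360 kg/m³

Airy balance: ρ_c h = (ρ_m − ρ_c) r → ρ_m = ρ_c (1 + h/r).
ρ_m = 2800 × (1 + 2.59 km/12.9 km) = 3360 kg/m³.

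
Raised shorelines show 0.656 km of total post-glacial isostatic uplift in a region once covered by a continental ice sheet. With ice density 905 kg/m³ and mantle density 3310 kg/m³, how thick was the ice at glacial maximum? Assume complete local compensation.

2.4 km

u = t ρ_ice/ρ_m → t = u ρ_m/ρ_ice = 0.656 km × 3310/905 = 2.4 km.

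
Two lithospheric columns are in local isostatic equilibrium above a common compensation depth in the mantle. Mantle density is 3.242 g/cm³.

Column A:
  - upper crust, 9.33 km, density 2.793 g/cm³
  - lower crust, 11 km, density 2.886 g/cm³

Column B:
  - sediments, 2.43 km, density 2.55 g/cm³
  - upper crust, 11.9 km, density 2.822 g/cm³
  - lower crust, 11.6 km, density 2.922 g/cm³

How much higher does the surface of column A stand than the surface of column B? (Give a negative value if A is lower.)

For any compensation level in the mantle, the mantle terms cancel and isostasy reduces to e = (Σt_A − Σt_B) − (Σ(ρt)_A − Σ(ρt)_B) / ρ_m.
Σt_A = 20.33 km; Σt_B = 25.93 km; Σ(ρt)_A = 57.80469; Σ(ρt)_B = 73.6735 (in km·g/cm³).
e = (20.33 − 25.93) − (57.80469 − 73.6735) / 3.242 = −0.705 km.

−0.705 km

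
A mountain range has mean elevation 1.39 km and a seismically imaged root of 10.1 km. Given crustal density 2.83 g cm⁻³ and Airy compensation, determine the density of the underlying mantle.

Airy balance: ρ_c h = (ρ_m − ρ_c) r → ρ_m = ρ_c (1 + h/r).
ρ_m = 2.83 × (1 + 1.39 km/10.1 km) = 3.22 g cm⁻³.

3.22 g cm⁻³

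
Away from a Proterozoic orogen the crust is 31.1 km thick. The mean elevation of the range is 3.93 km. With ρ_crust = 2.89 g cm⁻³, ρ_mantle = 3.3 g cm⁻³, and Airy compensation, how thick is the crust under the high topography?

Root depth r = h ρ_c / (ρ_m − ρ_c) = 3.93 km × 2.89 / 0.41 = 27.7 km.
Total thickness = T + h + r = 31.1 km + 3.93 km + 27.7 km = 62.7 km.

62.7 km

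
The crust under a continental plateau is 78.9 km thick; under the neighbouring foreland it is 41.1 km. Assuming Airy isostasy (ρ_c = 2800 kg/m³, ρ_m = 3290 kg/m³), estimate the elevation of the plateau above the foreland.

Excess crust Δ = 78.9 km − 41.1 km = 37.8 km, split between elevation h and root r with h + r = Δ.
Airy balance ρ_c h = (ρ_m − ρ_c) r gives r = h ρ_c/(ρ_m − ρ_c), so h (1 + ρ_c/(ρ_m − ρ_c)) = Δ, i.e. h = Δ (ρ_m − ρ_c)/ρ_m.
h = 37.8 km × 490/3290 = 5.63 km.

5.63 km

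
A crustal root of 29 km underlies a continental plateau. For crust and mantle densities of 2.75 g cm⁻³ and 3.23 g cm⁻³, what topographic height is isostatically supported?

Equating mass per unit area of the two columns: ρ_c h = (ρ_m − ρ_c) r.
h = r (ρ_m − ρ_c) / ρ_c = 29 km × (3.23 − 2.75) / 2.75 = 5.06 km.

5.06 km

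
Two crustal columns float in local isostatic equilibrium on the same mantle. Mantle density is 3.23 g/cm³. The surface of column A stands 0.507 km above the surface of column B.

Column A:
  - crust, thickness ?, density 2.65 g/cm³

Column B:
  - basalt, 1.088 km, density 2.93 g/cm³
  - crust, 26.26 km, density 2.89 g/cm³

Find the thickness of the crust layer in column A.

18.8 km

Take the compensation level at the base of the deeper column (depth z_c below the surface of column A) and equate Σ ρ_i t_i down to z_c; mantle fills any gap and the z_c terms cancel.
Column A: x×2.65 + (z_c − 0 − x)×3.23
Column B: 0.507×0 + 1.088×2.93 + 26.26×2.89 + (z_c − 0.507 − 27.348)×3.23
The z_c×3.23 term appears on both sides and cancels. Collect the known terms of each column as K = Σ(ρt)_known − 3.23 × (depth of known layers): K_A = 0 − 3.23×0 = 0; K_B = 79.07924 − 3.23×(0.507 + 27.348) = −10.89241.
Balance: K_A − x×(3.23 − 2.65) = K_B, so x = (K_A − K_B)/(3.23 − 2.65) = 10.8924/0.58 = 18.8 km.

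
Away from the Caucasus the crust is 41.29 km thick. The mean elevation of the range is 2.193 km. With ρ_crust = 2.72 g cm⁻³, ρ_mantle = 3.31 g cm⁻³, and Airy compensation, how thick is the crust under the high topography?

Root depth r = h ρ_c / (ρ_m − ρ_c) = 2.193 km × 2.72 / 0.59 = 10.11 km.
Total thickness = T + h + r = 41.29 km + 2.193 km + 10.11 km = 53.6 km.

53.6 km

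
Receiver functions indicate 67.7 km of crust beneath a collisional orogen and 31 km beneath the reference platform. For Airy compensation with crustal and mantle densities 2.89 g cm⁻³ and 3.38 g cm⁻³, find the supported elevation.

Excess crust Δ = 67.7 km − 31 km = 36.7 km, split between elevation h and root r with h + r = Δ.
Airy balance ρ_c h = (ρ_m − ρ_c) r gives r = h ρ_c/(ρ_m − ρ_c), so h (1 + ρ_c/(ρ_m − ρ_c)) = Δ, i.e. h = Δ (ρ_m − ρ_c)/ρ_m.
h = 36.7 km × 0.49/3.38 = 5.32 km.

5.32 km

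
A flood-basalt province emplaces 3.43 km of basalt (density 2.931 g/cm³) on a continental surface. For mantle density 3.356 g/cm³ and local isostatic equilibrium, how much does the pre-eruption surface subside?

3 km

Subaerial loading: s = t ρ_load / ρ_m.
s = 3.43 km × 2.931/3.356 = 3 km.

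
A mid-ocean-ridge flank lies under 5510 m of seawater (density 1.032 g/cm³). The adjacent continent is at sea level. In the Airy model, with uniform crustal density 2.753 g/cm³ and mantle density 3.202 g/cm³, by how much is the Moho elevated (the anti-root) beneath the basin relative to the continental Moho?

Isostatic balance requires: replacing crust with seawater at the top is compensated by replacing crust with mantle at the base: d (ρ_c − ρ_w) = a (ρ_m − ρ_c).
a = d (ρ_c − ρ_w)/(ρ_m − ρ_c) = 5510 m × 1.721/0.449 = 21100 m.

21100 m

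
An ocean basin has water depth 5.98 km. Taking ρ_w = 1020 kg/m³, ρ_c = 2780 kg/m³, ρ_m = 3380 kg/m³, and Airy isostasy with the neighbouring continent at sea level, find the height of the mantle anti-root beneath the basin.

17.5 km

In Airy isostatic equilibrium: replacing crust with seawater at the top is compensated by replacing crust with mantle at the base: d (ρ_c − ρ_w) = a (ρ_m − ρ_c).
a = d (ρ_c − ρ_w)/(ρ_m − ρ_c) = 5.98 km × 1760/600 = 17.5 km.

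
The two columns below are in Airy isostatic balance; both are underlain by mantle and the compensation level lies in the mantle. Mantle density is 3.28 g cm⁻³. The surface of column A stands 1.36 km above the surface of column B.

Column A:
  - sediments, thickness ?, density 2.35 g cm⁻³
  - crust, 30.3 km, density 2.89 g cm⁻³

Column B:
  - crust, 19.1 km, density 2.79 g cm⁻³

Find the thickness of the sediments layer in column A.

2.15 km

Take the compensation level at the base of the deeper column (depth z_c below the surface of column A) and equate Σ ρ_i t_i down to z_c; mantle fills any gap and the z_c terms cancel.
Column A: x×2.35 + 30.3×2.89 + (z_c − 30.3 − x)×3.28
Column B: 1.36×0 + 19.1×2.79 + (z_c − 1.36 − 19.1)×3.28
The z_c×3.28 term appears on both sides and cancels. Collect the known terms of each column as K = Σ(ρt)_known − 3.28 × (depth of known layers): K_A = 87.567 − 3.28×30.3 = −11.817; K_B = 53.289 − 3.28×(1.36 + 19.1) = −13.8198.
Balance: K_A − x×(3.28 − 2.35) = K_B, so x = (K_A − K_B)/(3.28 − 2.35) = 2.0028/0.93 = 2.15 km.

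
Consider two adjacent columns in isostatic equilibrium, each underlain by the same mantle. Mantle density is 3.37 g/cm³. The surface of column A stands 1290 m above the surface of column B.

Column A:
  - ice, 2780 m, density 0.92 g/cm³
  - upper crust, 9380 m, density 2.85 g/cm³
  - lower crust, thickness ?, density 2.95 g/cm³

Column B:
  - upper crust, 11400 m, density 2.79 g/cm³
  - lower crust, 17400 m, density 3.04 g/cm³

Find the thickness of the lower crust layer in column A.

Take the compensation level at the base of the deeper column (depth z_c below the surface of column A) and equate Σ ρ_i t_i down to z_c; mantle fills any gap and the z_c terms cancel.
Column A: 2780×0.92 + 9380×2.85 + x×2.95 + (z_c − 12160 − x)×3.37
Column B: 1290×0 + 11400×2.79 + 17400×3.04 + (z_c − 1290 − 28800)×3.37
The z_c×3.37 term appears on both sides and cancels. Collect the known terms of each column as K = Σ(ρt)_known − 3.37 × (depth of known layers): K_A = 29290.6 − 3.37×12160 = −11688.6; K_B = 84702 − 3.37×(1290 + 28800) = −16701.3.
Balance: K_A − x×(3.37 − 2.95) = K_B, so x = (K_A − K_B)/(3.37 − 2.95) = 5012.7/0.42 = 11900 m.

11900 m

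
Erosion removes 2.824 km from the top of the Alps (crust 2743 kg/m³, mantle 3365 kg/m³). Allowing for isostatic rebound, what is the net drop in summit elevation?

0.522 km

Rebound u = e ρ_c/ρ_m = 2.824 km × 2743/3365 = 2.302 km.
Net surface drop = e − u = 2.824 km − 2.302 km = e (ρ_m − ρ_c)/ρ_m = 0.522 km.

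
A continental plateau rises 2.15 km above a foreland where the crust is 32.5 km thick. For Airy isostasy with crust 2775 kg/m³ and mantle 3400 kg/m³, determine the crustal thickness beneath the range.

Root depth r = h ρ_c / (ρ_m − ρ_c) = 2.15 km × 2775 / 625 = 9.546 km.
Total thickness = T + h + r = 32.5 km + 2.15 km + 9.546 km = 44.2 km.

44.2 km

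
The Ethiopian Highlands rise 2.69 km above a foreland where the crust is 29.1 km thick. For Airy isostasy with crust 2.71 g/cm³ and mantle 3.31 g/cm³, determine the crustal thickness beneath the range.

43.9 km

Root depth r = h ρ_c / (ρ_m − ρ_c) = 2.69 km × 2.71 / 0.6 = 12.15 km.
Total thickness = T + h + r = 29.1 km + 2.69 km + 12.15 km = 43.9 km.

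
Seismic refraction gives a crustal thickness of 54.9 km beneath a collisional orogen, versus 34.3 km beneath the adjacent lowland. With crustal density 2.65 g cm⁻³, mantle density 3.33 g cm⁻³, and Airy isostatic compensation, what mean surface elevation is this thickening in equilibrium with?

4.21 km

Excess crust Δ = 54.9 km − 34.3 km = 20.6 km, split between elevation h and root r with h + r = Δ.
Airy balance ρ_c h = (ρ_m − ρ_c) r gives r = h ρ_c/(ρ_m − ρ_c), so h (1 + ρ_c/(ρ_m − ρ_c)) = Δ, i.e. h = Δ (ρ_m − ρ_c)/ρ_m.
h = 20.6 km × 0.68/3.33 = 4.21 km.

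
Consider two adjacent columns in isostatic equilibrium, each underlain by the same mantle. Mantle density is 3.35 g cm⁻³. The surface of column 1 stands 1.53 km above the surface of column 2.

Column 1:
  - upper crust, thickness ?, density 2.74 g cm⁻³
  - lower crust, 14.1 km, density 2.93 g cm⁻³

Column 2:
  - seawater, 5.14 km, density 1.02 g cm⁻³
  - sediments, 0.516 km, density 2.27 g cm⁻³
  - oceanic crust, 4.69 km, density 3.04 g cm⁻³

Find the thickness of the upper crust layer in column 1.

21.6 km

Take the compensation level at the base of the deeper column (depth z_c below the surface of column 1) and equate Σ ρ_i t_i down to z_c; mantle fills any gap and the z_c terms cancel.
Column 1: x×2.74 + 14.1×2.93 + (z_c − 14.1 − x)×3.35
Column 2: 1.53×0 + 5.14×1.02 + 0.516×2.27 + 4.69×3.04 + (z_c − 1.53 − 10.346)×3.35
The z_c×3.35 term appears on both sides and cancels. Collect the known terms of each column as K = Σ(ρt)_known − 3.35 × (depth of known layers): K_1 = 41.313 − 3.35×14.1 = −5.922; K_2 = 20.67172 − 3.35×(1.53 + 10.346) = −19.11288.
Balance: K_1 − x×(3.35 − 2.74) = K_2, so x = (K_1 − K_2)/(3.35 − 2.74) = 13.1909/0.61 = 21.6 km.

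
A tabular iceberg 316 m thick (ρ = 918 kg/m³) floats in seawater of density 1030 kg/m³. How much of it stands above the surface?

34.4 m

Floating equilibrium: submerged depth d = t ρ_obj/ρ_fluid = 316 m × 918/1030 = 281.6 m.
Freeboard = t − d = 316 m − 281.6 m = 34.4 m.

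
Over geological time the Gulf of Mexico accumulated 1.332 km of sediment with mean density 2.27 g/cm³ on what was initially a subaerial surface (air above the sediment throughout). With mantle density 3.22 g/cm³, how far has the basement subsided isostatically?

Subaerial load: s = t ρ_sed / ρ_m = 1.332 km × 2.27/3.22 = 0.939 km.

0.939 km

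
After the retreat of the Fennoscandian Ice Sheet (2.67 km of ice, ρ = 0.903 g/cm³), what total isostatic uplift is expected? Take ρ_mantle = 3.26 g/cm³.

0.74 km

Removing the load lets mantle flow back in; uplift u satisfies ρ_ice t = ρ_m u.
u = t ρ_ice/ρ_m = 2.67 km × 0.903/3.26 = 0.74 km.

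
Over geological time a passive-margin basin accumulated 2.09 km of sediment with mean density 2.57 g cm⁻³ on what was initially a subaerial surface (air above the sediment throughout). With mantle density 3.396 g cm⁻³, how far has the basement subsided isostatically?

1.58 km

Subaerial load: s = t ρ_sed / ρ_m = 2.09 km × 2.57/3.396 = 1.58 km.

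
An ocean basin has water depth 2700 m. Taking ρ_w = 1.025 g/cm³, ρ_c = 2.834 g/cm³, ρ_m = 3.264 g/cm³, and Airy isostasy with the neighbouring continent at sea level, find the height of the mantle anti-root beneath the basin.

For local isostatic compensation: replacing crust with seawater at the top is compensated by replacing crust with mantle at the base: d (ρ_c − ρ_w) = a (ρ_m − ρ_c).
a = d (ρ_c − ρ_w)/(ρ_m − ρ_c) = 2700 m × 1.809/0.43 = 11400 m.

11400 m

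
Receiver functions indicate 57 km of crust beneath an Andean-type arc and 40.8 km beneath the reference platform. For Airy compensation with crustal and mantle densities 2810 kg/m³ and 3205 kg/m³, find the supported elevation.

2 km

Excess crust Δ = 57 km − 40.8 km = 16.2 km, split between elevation h and root r with h + r = Δ.
Airy balance ρ_c h = (ρ_m − ρ_c) r gives r = h ρ_c/(ρ_m − ρ_c), so h (1 + ρ_c/(ρ_m − ρ_c)) = Δ, i.e. h = Δ (ρ_m − ρ_c)/ρ_m.
h = 16.2 km × 395/3205 = 2 km.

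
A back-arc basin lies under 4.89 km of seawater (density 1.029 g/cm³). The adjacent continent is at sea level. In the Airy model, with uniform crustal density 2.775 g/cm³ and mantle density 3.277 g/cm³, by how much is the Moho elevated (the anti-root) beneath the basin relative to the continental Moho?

17 km

For local isostatic compensation: replacing crust with seawater at the top is compensated by replacing crust with mantle at the base: d (ρ_c − ρ_w) = a (ρ_m − ρ_c).
a = d (ρ_c − ρ_w)/(ρ_m − ρ_c) = 4.89 km × 1.746/0.502 = 17 km.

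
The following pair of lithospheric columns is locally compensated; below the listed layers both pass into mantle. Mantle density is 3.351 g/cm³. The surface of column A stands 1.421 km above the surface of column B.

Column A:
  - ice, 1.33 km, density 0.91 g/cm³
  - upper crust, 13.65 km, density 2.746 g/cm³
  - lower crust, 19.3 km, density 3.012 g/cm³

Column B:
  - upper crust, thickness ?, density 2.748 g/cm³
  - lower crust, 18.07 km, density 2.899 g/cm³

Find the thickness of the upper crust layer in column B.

Take the compensation level at the base of the deeper column (depth z_c below the surface of column A) and equate Σ ρ_i t_i down to z_c; mantle fills any gap and the z_c terms cancel.
Column A: 1.33×0.91 + 13.65×2.746 + 19.3×3.012 + (z_c − 34.28)×3.351
Column B: 1.421×0 + x×2.748 + 18.07×2.899 + (z_c − 1.421 − 18.07 − x)×3.351
The z_c×3.351 term appears on both sides and cancels. Collect the known terms of each column as K = Σ(ρt)_known − 3.351 × (depth of known layers): K_A = 96.8248 − 3.351×34.28 = −18.04748; K_B = 52.38493 − 3.351×(1.421 + 18.07) = −12.929411.
Balance: K_A = K_B − x×(3.351 − 2.748), so x = (K_B − K_A)/(3.351 − 2.748) = 5.11807/0.603 = 8.49 km.

8.49 km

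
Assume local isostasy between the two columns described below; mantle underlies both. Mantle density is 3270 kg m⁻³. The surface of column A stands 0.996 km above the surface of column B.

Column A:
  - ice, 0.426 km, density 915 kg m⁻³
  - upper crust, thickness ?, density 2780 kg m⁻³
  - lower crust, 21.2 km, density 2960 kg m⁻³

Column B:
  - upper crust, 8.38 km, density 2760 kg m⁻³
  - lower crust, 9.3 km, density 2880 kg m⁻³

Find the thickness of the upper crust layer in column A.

Take the compensation level at the base of the deeper column (depth z_c below the surface of column A) and equate Σ ρ_i t_i down to z_c; mantle fills any gap and the z_c terms cancel.
Column A: 0.426×915 + x×2780 + 21.2×2960 + (z_c − 21.626 − x)×3270
Column B: 0.996×0 + 8.38×2760 + 9.3×2880 + (z_c − 0.996 − 17.68)×3270
The z_c×3270 term appears on both sides and cancels. Collect the known terms of each column as K = Σ(ρt)_known − 3270 × (depth of known layers): K_A = 63141.79 − 3270×21.626 = −7575.23; K_B = 49912.8 − 3270×(0.996 + 17.68) = −11157.72.
Balance: K_A − x×(3270 − 2780) = K_B, so x = (K_A − K_B)/(3270 − 2780) = 3582.49/490 = 7.31 km.

7.31 km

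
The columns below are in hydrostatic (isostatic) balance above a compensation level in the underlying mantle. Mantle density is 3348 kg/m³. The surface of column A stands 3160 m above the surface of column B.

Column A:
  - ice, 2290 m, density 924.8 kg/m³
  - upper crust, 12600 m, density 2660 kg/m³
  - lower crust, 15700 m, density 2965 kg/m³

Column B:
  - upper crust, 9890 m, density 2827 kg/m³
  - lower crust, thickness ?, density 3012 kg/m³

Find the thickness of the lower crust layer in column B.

13400 m

Take the compensation level at the base of the deeper column (depth z_c below the surface of column A) and equate Σ ρ_i t_i down to z_c; mantle fills any gap and the z_c terms cancel.
Column A: 2290×924.8 + 12600×2660 + 15700×2965 + (z_c − 30590)×3348
Column B: 3160×0 + 9890×2827 + x×3012 + (z_c − 3160 − 9890 − x)×3348
The z_c×3348 term appears on both sides and cancels. Collect the known terms of each column as K = Σ(ρt)_known − 3348 × (depth of known layers): K_A = 82184292 − 3348×30590 = −20231028; K_B = 27959030 − 3348×(3160 + 9890) = −15732370.
Balance: K_A = K_B − x×(3348 − 3012), so x = (K_B − K_A)/(3348 − 3012) = 4498660/336 = 13400 m.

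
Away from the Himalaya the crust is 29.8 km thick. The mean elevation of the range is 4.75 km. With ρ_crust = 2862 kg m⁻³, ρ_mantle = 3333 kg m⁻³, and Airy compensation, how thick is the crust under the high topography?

63.4 km

Root depth r = h ρ_c / (ρ_m − ρ_c) = 4.75 km × 2862 / 471 = 28.86 km.
Total thickness = T + h + r = 29.8 km + 4.75 km + 28.86 km = 63.4 km.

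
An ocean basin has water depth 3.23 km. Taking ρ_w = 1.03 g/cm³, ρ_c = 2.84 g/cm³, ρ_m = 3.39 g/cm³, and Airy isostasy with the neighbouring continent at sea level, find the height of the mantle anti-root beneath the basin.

By Archimedes' principle applied to the lithosphere: replacing crust with seawater at the top is compensated by replacing crust with mantle at the base: d (ρ_c − ρ_w) = a (ρ_m − ρ_c).
a = d (ρ_c − ρ_w)/(ρ_m − ρ_c) = 3.23 km × 1.81/0.55 = 10.6 km.

10.6 km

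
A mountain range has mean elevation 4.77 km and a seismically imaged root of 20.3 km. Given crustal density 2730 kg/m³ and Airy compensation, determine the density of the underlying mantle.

3370 kg/m³

Airy balance: ρ_c h = (ρ_m − ρ_c) r → ρ_m = ρ_c (1 + h/r).
ρ_m = 2730 × (1 + 4.77 km/20.3 km) = 3370 kg/m³.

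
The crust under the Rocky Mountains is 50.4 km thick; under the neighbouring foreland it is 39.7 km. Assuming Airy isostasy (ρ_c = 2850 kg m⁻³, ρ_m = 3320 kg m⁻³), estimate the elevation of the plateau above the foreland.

Excess crust Δ = 50.4 km − 39.7 km = 10.7 km, split between elevation h and root r with h + r = Δ.
Airy balance ρ_c h = (ρ_m − ρ_c) r gives r = h ρ_c/(ρ_m − ρ_c), so h (1 + ρ_c/(ρ_m − ρ_c)) = Δ, i.e. h = Δ (ρ_m − ρ_c)/ρ_m.
h = 10.7 km × 470/3320 = 1.51 km.

1.51 km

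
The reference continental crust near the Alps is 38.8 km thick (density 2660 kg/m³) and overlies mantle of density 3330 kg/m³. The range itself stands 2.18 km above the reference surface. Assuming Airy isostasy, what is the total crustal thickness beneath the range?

Root depth r = h ρ_c / (ρ_m − ρ_c) = 2.18 km × 2660 / 670 = 8.655 km.
Total thickness = T + h + r = 38.8 km + 2.18 km + 8.655 km = 49.6 km.

49.6 km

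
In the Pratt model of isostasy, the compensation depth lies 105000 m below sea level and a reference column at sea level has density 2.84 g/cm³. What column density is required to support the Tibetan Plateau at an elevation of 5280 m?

Pratt balance: ρ_ref D = ρ (D + h).
ρ = ρ_ref D/(D + h) = 2.84 × 105000 m/(105000 m + 5280 m) = 2.7 g/cm³.

2.7 g/cm³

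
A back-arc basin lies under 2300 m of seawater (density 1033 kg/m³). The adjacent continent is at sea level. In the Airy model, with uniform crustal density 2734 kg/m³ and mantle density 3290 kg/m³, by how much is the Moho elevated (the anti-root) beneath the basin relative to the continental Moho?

In Airy isostatic equilibrium: replacing crust with seawater at the top is compensated by replacing crust with mantle at the base: d (ρ_c − ρ_w) = a (ρ_m − ρ_c).
a = d (ρ_c − ρ_w)/(ρ_m − ρ_c) = 2300 m × 1701/556 = 7040 m.

7040 m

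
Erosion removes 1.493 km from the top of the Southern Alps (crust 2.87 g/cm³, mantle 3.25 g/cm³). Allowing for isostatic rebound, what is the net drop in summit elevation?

0.175 km

Rebound u = e ρ_c/ρ_m = 1.493 km × 2.87/3.25 = 1.318 km.
Net surface drop = e − u = 1.493 km − 1.318 km = e (ρ_m − ρ_c)/ρ_m = 0.175 km.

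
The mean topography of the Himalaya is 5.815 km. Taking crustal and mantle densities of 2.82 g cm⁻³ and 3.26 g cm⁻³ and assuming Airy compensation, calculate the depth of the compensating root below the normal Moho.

Isostatic balance requires: the weight of the topography is balanced by the buoyancy of the root, ρ_c h = (ρ_m − ρ_c) r.
r = h · ρ_c / (ρ_m − ρ_c) = 5.815 km × 2.82 / (3.26 − 2.82) = 37.3 km.

37.3 km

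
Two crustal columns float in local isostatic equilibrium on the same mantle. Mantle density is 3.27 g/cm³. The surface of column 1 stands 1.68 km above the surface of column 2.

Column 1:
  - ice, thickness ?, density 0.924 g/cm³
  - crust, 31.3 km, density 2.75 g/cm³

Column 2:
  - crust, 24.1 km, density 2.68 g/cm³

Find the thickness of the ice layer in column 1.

1.46 km

Take the compensation level at the base of the deeper column (depth z_c below the surface of column 1) and equate Σ ρ_i t_i down to z_c; mantle fills any gap and the z_c terms cancel.
Column 1: x×0.924 + 31.3×2.75 + (z_c − 31.3 − x)×3.27
Column 2: 1.68×0 + 24.1×2.68 + (z_c − 1.68 − 24.1)×3.27
The z_c×3.27 term appears on both sides and cancels. Collect the known terms of each column as K = Σ(ρt)_known − 3.27 × (depth of known layers): K_1 = 86.075 − 3.27×31.3 = −16.276; K_2 = 64.588 − 3.27×(1.68 + 24.1) = −19.7126.
Balance: K_1 − x×(3.27 − 0.924) = K_2, so x = (K_1 − K_2)/(3.27 − 0.924) = 3.4366/2.346 = 1.46 km.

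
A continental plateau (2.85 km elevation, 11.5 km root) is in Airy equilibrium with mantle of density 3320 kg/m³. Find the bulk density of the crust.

2660 kg/m³

ρ_c h = (ρ_m − ρ_c) r → ρ_c (h + r) = ρ_m r → ρ_c = ρ_m r / (h + r).
ρ_c = 3320 × 11.5 km / (2.85 km + 11.5 km) = 2660 kg/m³.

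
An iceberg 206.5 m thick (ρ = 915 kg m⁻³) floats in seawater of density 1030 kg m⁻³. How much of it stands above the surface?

23.1 m

Floating equilibrium: submerged depth d = t ρ_obj/ρ_fluid = 206.5 m × 915/1030 = 183.4 m.
Freeboard = t − d = 206.5 m − 183.4 m = 23.1 m.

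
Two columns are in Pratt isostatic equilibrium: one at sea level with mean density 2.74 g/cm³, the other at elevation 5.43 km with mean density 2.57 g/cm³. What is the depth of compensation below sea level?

82.1 km

ρ_ref D = ρ (D + h) → D (ρ_ref − ρ) = ρ h.
D = ρ h/(ρ_ref − ρ) = 2.57 × 5.43 km/(2.74 − 2.57) = 82.1 km.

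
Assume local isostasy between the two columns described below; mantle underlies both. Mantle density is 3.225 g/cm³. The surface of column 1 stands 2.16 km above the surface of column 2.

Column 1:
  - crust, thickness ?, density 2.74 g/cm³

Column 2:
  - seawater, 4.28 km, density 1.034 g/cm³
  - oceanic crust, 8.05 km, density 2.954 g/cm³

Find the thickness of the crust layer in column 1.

Take the compensation level at the base of the deeper column (depth z_c below the surface of column 1) and equate Σ ρ_i t_i down to z_c; mantle fills any gap and the z_c terms cancel.
Column 1: x×2.74 + (z_c − 0 − x)×3.225
Column 2: 2.16×0 + 4.28×1.034 + 8.05×2.954 + (z_c − 2.16 − 12.33)×3.225
The z_c×3.225 term appears on both sides and cancels. Collect the known terms of each column as K = Σ(ρt)_known − 3.225 × (depth of known layers): K_1 = 0 − 3.225×0 = 0; K_2 = 28.20522 − 3.225×(2.16 + 12.33) = −18.52503.
Balance: K_1 − x×(3.225 − 2.74) = K_2, so x = (K_1 − K_2)/(3.225 − 2.74) = 18.525/0.485 = 38.2 km.

38.2 km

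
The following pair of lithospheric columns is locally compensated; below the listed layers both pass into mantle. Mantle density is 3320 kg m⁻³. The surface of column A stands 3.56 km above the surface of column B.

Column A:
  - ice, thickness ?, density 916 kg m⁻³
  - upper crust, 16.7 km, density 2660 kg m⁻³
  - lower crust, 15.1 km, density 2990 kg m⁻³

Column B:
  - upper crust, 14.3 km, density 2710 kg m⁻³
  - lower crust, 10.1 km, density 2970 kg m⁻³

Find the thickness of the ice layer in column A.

3.36 km

Take the compensation level at the base of the deeper column (depth z_c below the surface of column A) and equate Σ ρ_i t_i down to z_c; mantle fills any gap and the z_c terms cancel.
Column A: x×916 + 16.7×2660 + 15.1×2990 + (z_c − 31.8 − x)×3320
Column B: 3.56×0 + 14.3×2710 + 10.1×2970 + (z_c − 3.56 − 24.4)×3320
The z_c×3320 term appears on both sides and cancels. Collect the known terms of each column as K = Σ(ρt)_known − 3320 × (depth of known layers): K_A = 89571 − 3320×31.8 = −16005; K_B = 68750 − 3320×(3.56 + 24.4) = −24077.2.
Balance: K_A − x×(3320 − 916) = K_B, so x = (K_A − K_B)/(3320 − 916) = 8072.2/2404 = 3.36 km.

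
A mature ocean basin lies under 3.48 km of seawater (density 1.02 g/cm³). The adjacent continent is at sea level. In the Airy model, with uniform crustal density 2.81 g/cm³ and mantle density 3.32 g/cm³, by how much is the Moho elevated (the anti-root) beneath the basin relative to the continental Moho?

12.2 km

In Airy isostatic equilibrium: replacing crust with seawater at the top is compensated by replacing crust with mantle at the base: d (ρ_c − ρ_w) = a (ρ_m − ρ_c).
a = d (ρ_c − ρ_w)/(ρ_m − ρ_c) = 3.48 km × 1.79/0.51 = 12.2 km.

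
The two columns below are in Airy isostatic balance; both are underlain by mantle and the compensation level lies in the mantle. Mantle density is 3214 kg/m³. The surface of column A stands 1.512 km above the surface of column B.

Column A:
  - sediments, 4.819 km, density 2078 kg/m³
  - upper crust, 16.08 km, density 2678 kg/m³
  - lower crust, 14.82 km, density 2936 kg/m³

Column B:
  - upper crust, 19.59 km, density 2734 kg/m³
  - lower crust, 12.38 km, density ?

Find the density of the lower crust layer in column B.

2890 kg/m³

Take the compensation level at the base of the deeper column (depth z_c below the surface of column A) and equate Σ ρ_i t_i down to z_c; mantle fills any gap and the z_c terms cancel.
Column A: 4.819×2078 + 16.08×2678 + 14.82×2936 + (z_c − 35.719)×3214
Column B: 1.512×0 + 19.59×2734 + 12.38×ρ + (z_c − 1.512 − 31.97)×3214
The z_c×3214 term appears on both sides and cancels. Collect the known terms of each column as K = Σ(ρt)_known − 3214 × (depth of known layers): K_A = 96587.642 − 3214×35.719 = −18213.224; K_B = 53559.06 − 3214×(1.512 + 31.97) = −54052.088.
Balance: K_A = K_B + 12.38×ρ, so ρ = (K_A − K_B)/12.38 = 35838.9/12.38 = 2890 kg/m³.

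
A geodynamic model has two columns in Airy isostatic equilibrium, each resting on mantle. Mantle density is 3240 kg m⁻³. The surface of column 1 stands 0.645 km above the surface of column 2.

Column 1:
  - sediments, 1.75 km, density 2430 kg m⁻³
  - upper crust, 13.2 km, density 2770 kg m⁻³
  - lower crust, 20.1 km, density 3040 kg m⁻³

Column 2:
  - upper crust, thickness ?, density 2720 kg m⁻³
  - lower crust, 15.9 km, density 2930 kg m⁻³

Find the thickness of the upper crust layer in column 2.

Take the compensation level at the base of the deeper column (depth z_c below the surface of column 1) and equate Σ ρ_i t_i down to z_c; mantle fills any gap and the z_c terms cancel.
Column 1: 1.75×2430 + 13.2×2770 + 20.1×3040 + (z_c − 35.05)×3240
Column 2: 0.645×0 + x×2720 + 15.9×2930 + (z_c − 0.645 − 15.9 − x)×3240
The z_c×3240 term appears on both sides and cancels. Collect the known terms of each column as K = Σ(ρt)_known − 3240 × (depth of known layers): K_1 = 101920.5 − 3240×35.05 = −11641.5; K_2 = 46587 − 3240×(0.645 + 15.9) = −7018.8.
Balance: K_1 = K_2 − x×(3240 − 2720), so x = (K_2 − K_1)/(3240 − 2720) = 4622.7/520 = 8.89 km.

8.89 km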